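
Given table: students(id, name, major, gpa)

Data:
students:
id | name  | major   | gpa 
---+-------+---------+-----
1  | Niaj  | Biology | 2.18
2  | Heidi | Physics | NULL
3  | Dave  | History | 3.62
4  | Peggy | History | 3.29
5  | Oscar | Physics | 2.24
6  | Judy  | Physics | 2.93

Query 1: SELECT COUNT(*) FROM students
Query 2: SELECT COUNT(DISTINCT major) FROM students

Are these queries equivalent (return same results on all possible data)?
No, not equivalent

Query 1 returns: [(6,)]
Query 2 returns: [(3,)]

Reason: COUNT(*) counts rows, COUNT(DISTINCT major) counts unique majors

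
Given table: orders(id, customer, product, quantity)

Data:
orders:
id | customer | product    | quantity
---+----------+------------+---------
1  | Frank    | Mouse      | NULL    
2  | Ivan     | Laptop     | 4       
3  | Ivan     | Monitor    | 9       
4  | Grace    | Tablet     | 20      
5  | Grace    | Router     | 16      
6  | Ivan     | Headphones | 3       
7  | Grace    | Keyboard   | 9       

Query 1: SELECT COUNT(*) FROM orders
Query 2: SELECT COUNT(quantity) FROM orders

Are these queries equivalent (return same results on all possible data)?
No, not equivalent

Query 1 returns: [(7,)]
Query 2 returns: [(6,)]

Reason: COUNT(*) includes NULLs, COUNT(column) excludes them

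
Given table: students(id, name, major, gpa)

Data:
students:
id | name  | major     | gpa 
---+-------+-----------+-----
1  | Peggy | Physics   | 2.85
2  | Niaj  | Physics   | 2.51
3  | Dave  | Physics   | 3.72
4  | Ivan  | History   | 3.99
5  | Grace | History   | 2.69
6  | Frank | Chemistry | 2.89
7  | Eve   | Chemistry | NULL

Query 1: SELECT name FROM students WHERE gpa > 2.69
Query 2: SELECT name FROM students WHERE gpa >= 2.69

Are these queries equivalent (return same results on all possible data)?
No, not equivalent

Query 1 returns: [('Peggy',), ('Dave',), ('Ivan',), ('Frank',)]
Query 2 returns: [('Peggy',), ('Dave',), ('Ivan',), ('Grace',), ('Frank',)]

Reason: > vs >= gives different results when gpa = 2.69 exists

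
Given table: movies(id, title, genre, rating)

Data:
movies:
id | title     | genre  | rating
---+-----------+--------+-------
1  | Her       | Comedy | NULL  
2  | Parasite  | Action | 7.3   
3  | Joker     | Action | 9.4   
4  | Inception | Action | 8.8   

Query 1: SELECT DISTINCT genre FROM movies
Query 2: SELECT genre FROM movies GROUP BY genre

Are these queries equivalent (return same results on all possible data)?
Yes, equivalent

Both queries return: [('Action',), ('Comedy',)]

Reason: Both get unique genres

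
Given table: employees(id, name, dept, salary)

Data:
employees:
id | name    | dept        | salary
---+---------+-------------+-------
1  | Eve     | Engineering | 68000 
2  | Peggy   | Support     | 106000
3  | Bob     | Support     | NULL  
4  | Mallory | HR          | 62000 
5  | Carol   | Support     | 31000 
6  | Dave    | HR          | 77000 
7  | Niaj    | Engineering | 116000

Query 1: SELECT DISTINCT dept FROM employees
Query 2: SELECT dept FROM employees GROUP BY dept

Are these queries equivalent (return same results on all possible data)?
Yes, equivalent

Both queries return: [('Engineering',), ('HR',), ('Support',)]

Reason: Both get unique depts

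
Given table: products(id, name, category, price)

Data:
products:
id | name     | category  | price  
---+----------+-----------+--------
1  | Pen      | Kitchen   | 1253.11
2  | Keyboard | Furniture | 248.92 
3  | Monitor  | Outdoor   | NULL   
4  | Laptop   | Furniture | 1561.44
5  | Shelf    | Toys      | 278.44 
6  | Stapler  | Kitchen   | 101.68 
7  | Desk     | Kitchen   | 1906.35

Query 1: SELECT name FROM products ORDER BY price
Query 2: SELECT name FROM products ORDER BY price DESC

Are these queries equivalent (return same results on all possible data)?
No, not equivalent

Query 1 returns: [('Monitor',), ('Stapler',), ('Keyboard',), ('Shelf',), ('Pen',), ('Laptop',), ('Desk',)]
Query 2 returns: [('Desk',), ('Laptop',), ('Pen',), ('Shelf',), ('Keyboard',), ('Stapler',), ('Monitor',)]

Reason: ASC vs DESC gives opposite ordering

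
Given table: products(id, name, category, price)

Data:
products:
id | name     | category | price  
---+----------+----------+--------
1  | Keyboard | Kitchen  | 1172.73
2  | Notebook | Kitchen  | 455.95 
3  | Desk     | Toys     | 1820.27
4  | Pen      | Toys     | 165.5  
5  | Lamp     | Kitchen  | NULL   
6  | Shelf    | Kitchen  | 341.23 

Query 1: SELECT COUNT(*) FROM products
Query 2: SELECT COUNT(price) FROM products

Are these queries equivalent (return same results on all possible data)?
No, not equivalent

Query 1 returns: [(6,)]
Query 2 returns: [(5,)]

Reason: COUNT(*) includes NULLs, COUNT(column) excludes them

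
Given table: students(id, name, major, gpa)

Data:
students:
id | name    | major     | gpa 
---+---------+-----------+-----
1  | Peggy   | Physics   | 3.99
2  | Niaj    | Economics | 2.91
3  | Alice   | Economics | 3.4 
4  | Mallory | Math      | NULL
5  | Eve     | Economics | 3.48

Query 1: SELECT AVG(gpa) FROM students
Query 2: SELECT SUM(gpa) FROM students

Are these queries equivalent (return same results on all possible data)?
No, not equivalent

Query 1 returns: [(3.4450000000000003,)]
Query 2 returns: [(13.780000000000001,)]

Reason: AVG vs SUM give different aggregate values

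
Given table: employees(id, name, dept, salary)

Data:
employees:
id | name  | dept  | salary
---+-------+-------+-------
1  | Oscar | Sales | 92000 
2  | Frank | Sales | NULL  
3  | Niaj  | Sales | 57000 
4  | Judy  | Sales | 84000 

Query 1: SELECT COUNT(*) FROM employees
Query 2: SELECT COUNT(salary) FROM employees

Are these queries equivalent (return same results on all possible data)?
No, not equivalent

Query 1 returns: [(4,)]
Query 2 returns: [(3,)]

Reason: COUNT(*) includes NULLs, COUNT(column) excludes them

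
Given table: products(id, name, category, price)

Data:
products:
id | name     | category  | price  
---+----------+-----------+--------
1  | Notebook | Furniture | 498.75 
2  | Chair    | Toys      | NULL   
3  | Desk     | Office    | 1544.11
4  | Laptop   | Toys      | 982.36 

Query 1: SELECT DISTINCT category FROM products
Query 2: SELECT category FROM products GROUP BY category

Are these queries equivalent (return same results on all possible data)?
Yes, equivalent

Both queries return: [('Furniture',), ('Office',), ('Toys',)]

Reason: Both get unique categorys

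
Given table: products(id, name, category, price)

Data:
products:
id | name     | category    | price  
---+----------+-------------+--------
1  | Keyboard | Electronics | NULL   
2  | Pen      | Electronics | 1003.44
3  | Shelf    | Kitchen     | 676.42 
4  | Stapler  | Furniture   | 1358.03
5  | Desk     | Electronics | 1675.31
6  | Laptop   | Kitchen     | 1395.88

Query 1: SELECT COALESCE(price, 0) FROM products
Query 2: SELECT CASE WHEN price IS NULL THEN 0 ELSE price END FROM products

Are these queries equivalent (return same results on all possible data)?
Yes, equivalent

Both queries return: [(0,), (676.42,), (1003.44,), (1358.03,), (1395.88,), (1675.31,)]

Reason: COALESCE vs CASE for NULL handling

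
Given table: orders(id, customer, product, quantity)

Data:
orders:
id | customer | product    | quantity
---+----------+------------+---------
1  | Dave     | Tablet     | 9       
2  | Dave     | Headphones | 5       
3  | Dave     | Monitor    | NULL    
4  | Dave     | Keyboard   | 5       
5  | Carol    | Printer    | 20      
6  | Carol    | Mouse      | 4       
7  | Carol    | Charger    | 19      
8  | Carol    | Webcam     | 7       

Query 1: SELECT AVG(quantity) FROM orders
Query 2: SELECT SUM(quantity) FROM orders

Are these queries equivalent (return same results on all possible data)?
No, not equivalent

Query 1 returns: [(9.857142857142858,)]
Query 2 returns: [(69,)]

Reason: AVG vs SUM give different aggregate values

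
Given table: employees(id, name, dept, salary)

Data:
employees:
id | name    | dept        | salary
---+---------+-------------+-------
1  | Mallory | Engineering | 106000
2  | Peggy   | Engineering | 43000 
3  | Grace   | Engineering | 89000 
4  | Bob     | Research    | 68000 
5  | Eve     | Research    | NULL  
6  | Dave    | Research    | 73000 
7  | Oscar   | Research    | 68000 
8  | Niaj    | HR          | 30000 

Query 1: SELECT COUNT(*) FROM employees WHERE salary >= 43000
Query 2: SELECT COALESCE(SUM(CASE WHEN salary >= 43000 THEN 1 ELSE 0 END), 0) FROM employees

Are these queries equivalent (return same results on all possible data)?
Yes, equivalent

Both queries return: [(6,)]

Reason: COUNT with WHERE vs conditional SUM (COALESCE handles empty-table NULL)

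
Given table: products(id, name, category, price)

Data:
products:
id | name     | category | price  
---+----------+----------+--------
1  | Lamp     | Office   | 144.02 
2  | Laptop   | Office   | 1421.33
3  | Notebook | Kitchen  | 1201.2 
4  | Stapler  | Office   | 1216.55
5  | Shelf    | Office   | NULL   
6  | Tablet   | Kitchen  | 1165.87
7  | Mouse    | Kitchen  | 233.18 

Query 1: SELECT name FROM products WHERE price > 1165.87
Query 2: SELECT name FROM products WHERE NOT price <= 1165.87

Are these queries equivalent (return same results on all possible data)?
Yes, equivalent

Both queries return: [('Laptop',), ('Notebook',), ('Stapler',)]

Reason: Both filter price > 1165.87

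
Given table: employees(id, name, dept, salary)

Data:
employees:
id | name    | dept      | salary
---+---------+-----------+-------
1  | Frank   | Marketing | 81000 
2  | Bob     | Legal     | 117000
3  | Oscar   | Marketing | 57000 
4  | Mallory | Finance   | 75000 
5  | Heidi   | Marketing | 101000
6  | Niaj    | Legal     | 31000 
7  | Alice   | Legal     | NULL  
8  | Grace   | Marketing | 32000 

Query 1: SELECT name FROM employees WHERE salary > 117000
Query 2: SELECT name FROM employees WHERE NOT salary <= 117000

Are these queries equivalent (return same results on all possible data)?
Yes, equivalent

Both queries return: []

Reason: Both filter salary > 117000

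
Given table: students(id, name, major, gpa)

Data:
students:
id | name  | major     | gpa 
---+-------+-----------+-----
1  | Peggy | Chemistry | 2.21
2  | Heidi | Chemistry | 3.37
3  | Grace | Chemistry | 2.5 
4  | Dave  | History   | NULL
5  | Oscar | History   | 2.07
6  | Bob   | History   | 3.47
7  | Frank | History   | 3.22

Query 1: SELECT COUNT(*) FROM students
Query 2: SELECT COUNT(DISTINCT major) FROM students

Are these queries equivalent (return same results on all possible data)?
No, not equivalent

Query 1 returns: [(7,)]
Query 2 returns: [(2,)]

Reason: COUNT(*) counts rows, COUNT(DISTINCT major) counts unique majors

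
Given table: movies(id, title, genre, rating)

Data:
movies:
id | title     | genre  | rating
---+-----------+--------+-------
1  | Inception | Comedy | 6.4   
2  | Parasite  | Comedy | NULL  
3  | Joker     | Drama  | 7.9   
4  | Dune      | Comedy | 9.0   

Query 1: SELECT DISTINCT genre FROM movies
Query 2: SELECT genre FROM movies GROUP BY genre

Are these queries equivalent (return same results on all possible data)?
Yes, equivalent

Both queries return: [('Comedy',), ('Drama',)]

Reason: Both get unique genres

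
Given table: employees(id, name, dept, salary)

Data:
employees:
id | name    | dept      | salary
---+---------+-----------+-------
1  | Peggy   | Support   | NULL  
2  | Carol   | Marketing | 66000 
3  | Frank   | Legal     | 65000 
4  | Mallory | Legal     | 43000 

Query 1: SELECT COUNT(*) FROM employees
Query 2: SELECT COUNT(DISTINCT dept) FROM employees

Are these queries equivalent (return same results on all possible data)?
No, not equivalent

Query 1 returns: [(4,)]
Query 2 returns: [(3,)]

Reason: COUNT(*) counts rows, COUNT(DISTINCT dept) counts unique depts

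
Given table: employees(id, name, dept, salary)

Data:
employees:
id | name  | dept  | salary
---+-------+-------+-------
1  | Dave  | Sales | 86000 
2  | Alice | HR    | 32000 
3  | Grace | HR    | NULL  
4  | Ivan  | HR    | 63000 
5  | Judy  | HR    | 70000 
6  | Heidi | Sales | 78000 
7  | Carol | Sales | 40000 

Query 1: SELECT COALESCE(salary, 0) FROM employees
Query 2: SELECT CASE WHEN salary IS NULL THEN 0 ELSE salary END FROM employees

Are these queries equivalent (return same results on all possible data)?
Yes, equivalent

Both queries return: [(0,), (32000,), (40000,), (63000,), (70000,), (78000,), (86000,)]

Reason: COALESCE vs CASE for NULL handling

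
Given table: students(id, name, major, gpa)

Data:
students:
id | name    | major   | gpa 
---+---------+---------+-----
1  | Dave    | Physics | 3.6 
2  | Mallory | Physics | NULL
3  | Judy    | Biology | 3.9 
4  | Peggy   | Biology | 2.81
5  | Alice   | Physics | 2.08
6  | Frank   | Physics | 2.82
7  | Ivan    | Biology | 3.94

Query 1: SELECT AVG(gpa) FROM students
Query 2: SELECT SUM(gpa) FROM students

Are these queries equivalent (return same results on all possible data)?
No, not equivalent

Query 1 returns: [(3.1916666666666664,)]
Query 2 returns: [(19.15,)]

Reason: AVG vs SUM give different aggregate values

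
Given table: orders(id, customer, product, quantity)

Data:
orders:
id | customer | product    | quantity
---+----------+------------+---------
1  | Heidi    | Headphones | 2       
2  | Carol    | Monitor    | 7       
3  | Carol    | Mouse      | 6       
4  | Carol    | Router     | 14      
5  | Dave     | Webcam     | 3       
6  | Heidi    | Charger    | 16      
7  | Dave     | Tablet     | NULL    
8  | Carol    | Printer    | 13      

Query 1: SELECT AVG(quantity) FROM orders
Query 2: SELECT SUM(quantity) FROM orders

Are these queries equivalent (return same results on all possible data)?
No, not equivalent

Query 1 returns: [(8.714285714285714,)]
Query 2 returns: [(61,)]

Reason: AVG vs SUM give different aggregate values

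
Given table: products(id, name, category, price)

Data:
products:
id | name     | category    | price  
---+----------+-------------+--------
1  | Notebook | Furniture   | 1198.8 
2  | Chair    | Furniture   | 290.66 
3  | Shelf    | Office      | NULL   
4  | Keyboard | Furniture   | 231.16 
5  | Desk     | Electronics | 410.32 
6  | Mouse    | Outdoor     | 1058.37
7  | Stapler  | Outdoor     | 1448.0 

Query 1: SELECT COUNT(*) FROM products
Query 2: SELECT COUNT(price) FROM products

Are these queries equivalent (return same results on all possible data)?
No, not equivalent

Query 1 returns: [(7,)]
Query 2 returns: [(6,)]

Reason: COUNT(*) includes NULLs, COUNT(column) excludes them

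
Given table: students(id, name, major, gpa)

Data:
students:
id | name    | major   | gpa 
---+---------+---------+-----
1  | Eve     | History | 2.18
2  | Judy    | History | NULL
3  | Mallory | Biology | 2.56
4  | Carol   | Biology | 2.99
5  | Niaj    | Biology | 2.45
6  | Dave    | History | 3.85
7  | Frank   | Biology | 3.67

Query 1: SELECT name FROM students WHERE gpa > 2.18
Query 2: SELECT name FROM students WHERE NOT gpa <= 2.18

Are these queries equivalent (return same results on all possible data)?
Yes, equivalent

Both queries return: [('Carol',), ('Dave',), ('Frank',), ('Mallory',), ('Niaj',)]

Reason: Both filter gpa > 2.18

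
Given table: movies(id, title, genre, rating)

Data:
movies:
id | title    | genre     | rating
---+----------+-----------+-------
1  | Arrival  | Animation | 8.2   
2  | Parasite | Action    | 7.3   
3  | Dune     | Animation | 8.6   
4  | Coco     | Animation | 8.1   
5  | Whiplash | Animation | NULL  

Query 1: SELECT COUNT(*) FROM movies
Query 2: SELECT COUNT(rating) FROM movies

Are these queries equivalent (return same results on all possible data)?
No, not equivalent

Query 1 returns: [(5,)]
Query 2 returns: [(4,)]

Reason: COUNT(*) includes NULLs, COUNT(column) excludes them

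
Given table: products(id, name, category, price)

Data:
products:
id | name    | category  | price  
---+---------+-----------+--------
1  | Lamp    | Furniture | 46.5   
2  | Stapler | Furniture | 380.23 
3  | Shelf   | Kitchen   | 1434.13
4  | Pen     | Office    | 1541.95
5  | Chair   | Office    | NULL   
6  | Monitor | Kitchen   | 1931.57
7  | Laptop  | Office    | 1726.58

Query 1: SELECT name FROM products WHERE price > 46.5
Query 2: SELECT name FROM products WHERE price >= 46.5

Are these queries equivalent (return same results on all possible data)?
No, not equivalent

Query 1 returns: [('Stapler',), ('Shelf',), ('Pen',), ('Monitor',), ('Laptop',)]
Query 2 returns: [('Lamp',), ('Stapler',), ('Shelf',), ('Pen',), ('Monitor',), ('Laptop',)]

Reason: > vs >= gives different results when price = 46.5 exists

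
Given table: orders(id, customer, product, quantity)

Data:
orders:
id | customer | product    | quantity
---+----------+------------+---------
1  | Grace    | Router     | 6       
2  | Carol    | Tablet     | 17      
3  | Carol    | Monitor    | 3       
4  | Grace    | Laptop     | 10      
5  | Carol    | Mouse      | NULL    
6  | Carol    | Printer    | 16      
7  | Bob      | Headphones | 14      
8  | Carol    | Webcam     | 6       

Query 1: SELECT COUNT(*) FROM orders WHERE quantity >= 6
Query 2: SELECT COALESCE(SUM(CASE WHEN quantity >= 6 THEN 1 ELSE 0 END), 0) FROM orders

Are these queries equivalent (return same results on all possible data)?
Yes, equivalent

Both queries return: [(6,)]

Reason: COUNT with WHERE vs conditional SUM (COALESCE handles empty-table NULL)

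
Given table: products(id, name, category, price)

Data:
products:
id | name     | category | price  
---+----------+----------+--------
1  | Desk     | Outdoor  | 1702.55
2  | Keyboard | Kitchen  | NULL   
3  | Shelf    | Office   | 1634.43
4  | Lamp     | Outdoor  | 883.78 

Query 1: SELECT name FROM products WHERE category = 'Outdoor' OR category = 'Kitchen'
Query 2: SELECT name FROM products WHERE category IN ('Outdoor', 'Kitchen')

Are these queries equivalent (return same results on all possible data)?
Yes, equivalent

Both queries return: [('Desk',), ('Keyboard',), ('Lamp',)]

Reason: OR vs IN are equivalent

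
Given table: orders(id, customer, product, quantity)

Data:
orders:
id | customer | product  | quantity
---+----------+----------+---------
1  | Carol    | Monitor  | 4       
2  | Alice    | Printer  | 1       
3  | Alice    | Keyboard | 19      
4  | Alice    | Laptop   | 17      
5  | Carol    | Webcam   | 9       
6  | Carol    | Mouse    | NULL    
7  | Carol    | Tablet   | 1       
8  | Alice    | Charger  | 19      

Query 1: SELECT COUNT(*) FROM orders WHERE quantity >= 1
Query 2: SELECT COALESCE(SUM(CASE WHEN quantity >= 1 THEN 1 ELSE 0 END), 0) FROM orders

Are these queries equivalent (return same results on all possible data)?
Yes, equivalent

Both queries return: [(7,)]

Reason: COUNT with WHERE vs conditional SUM (COALESCE handles empty-table NULL)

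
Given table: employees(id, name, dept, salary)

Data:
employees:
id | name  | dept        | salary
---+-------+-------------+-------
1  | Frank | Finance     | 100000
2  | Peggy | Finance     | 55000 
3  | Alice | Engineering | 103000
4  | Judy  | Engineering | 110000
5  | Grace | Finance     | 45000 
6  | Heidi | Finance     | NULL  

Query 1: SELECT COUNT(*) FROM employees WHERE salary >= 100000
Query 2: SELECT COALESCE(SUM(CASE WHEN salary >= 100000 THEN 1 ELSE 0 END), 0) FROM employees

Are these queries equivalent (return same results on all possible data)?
Yes, equivalent

Both queries return: [(3,)]

Reason: COUNT with WHERE vs conditional SUM (COALESCE handles empty-table NULL)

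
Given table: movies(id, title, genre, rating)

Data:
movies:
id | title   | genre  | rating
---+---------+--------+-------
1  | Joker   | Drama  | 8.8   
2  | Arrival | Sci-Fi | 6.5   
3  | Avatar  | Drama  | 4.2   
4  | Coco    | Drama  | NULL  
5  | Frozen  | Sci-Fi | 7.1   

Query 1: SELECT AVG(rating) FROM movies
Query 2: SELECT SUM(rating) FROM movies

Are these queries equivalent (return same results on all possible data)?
No, not equivalent

Query 1 returns: [(6.65,)]
Query 2 returns: [(26.6,)]

Reason: AVG vs SUM give different aggregate values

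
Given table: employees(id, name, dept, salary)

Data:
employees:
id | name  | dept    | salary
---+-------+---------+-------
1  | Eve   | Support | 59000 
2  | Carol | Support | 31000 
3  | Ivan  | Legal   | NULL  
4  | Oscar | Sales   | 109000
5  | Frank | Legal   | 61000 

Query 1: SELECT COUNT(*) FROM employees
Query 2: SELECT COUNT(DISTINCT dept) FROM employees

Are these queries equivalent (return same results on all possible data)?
No, not equivalent

Query 1 returns: [(5,)]
Query 2 returns: [(3,)]

Reason: COUNT(*) counts rows, COUNT(DISTINCT dept) counts unique depts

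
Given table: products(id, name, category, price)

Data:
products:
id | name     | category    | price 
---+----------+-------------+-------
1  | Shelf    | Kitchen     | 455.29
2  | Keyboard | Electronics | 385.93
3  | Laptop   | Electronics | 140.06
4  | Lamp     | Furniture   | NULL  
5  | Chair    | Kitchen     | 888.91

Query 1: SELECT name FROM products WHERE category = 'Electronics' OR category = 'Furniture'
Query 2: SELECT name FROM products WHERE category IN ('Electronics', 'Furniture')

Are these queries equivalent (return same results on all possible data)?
Yes, equivalent

Both queries return: [('Keyboard',), ('Lamp',), ('Laptop',)]

Reason: OR vs IN are equivalent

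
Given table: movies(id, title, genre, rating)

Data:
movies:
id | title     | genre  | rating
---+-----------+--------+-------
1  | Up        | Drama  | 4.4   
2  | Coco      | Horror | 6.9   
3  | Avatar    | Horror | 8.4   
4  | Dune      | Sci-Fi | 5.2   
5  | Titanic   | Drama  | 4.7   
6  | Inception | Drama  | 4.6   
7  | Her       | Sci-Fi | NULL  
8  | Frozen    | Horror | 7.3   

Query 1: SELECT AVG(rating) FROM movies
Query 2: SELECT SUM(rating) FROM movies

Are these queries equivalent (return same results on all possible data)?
No, not equivalent

Query 1 returns: [(5.928571428571429,)]
Query 2 returns: [(41.5,)]

Reason: AVG vs SUM give different aggregate values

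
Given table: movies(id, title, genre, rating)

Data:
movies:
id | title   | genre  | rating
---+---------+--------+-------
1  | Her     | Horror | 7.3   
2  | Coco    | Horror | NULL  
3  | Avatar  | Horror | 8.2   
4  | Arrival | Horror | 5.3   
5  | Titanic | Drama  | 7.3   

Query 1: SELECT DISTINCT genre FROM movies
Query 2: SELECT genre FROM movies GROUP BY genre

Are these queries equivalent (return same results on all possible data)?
Yes, equivalent

Both queries return: [('Drama',), ('Horror',)]

Reason: Both get unique genres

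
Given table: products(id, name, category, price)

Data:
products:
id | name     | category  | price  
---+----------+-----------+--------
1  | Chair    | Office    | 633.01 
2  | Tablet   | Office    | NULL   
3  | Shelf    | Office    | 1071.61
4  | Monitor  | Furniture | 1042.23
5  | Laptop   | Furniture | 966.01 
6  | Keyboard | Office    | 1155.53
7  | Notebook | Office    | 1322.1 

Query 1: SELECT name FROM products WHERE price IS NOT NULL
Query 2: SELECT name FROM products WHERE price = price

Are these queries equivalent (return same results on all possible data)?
Yes, equivalent

Both queries return: [('Chair',), ('Keyboard',), ('Laptop',), ('Monitor',), ('Notebook',), ('Shelf',)]

Reason: IS NOT NULL vs self-equality (both exclude NULLs)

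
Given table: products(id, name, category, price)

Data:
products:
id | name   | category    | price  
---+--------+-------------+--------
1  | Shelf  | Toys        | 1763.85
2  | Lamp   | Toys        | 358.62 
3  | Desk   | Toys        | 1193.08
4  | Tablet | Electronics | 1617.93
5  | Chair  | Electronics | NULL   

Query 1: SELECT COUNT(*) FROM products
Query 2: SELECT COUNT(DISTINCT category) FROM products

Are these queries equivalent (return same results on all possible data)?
No, not equivalent

Query 1 returns: [(5,)]
Query 2 returns: [(2,)]

Reason: COUNT(*) counts rows, COUNT(DISTINCT category) counts unique categorys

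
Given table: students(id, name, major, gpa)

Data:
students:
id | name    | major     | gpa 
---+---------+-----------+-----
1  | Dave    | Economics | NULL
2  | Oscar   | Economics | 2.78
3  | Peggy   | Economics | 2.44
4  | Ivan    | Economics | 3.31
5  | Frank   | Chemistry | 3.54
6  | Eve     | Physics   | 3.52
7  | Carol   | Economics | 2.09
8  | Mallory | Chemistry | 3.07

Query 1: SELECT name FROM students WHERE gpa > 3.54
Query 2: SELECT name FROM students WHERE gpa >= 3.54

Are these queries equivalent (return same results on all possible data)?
No, not equivalent

Query 1 returns: []
Query 2 returns: [('Frank',)]

Reason: > vs >= gives different results when gpa = 3.54 exists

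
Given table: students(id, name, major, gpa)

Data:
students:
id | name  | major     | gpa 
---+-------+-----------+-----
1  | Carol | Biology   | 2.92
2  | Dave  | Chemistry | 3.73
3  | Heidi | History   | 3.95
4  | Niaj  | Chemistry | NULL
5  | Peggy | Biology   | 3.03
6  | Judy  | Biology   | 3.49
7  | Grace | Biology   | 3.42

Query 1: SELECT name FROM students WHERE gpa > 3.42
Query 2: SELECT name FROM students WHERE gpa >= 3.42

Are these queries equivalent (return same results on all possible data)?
No, not equivalent

Query 1 returns: [('Dave',), ('Heidi',), ('Judy',)]
Query 2 returns: [('Dave',), ('Heidi',), ('Judy',), ('Grace',)]

Reason: > vs >= gives different results when gpa = 3.42 exists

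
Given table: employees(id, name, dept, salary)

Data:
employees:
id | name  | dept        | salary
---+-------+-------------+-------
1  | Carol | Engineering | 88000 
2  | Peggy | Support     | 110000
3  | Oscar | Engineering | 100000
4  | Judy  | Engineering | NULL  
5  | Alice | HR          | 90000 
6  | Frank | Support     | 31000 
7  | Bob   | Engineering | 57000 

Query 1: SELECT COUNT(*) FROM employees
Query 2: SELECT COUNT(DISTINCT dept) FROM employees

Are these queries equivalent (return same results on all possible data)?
No, not equivalent

Query 1 returns: [(7,)]
Query 2 returns: [(3,)]

Reason: COUNT(*) counts rows, COUNT(DISTINCT dept) counts unique depts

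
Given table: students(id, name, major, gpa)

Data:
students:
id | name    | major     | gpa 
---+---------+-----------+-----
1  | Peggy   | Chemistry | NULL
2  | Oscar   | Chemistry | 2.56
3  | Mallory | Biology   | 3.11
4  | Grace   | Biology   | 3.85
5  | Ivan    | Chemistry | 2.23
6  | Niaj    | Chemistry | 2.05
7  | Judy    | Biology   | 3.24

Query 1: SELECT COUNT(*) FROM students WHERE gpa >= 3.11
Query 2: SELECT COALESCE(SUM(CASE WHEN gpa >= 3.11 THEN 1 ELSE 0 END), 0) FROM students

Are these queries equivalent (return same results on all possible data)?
Yes, equivalent

Both queries return: [(3,)]

Reason: COUNT with WHERE vs conditional SUM (COALESCE handles empty-table NULL)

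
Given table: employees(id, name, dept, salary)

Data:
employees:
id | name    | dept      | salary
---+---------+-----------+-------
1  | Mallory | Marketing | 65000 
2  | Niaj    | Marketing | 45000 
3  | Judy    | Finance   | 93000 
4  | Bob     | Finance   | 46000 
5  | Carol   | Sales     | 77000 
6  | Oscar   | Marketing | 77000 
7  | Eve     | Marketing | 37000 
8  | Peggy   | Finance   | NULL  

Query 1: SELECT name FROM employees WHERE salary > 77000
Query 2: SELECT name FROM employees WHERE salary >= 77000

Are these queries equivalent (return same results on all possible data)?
No, not equivalent

Query 1 returns: [('Judy',)]
Query 2 returns: [('Judy',), ('Carol',), ('Oscar',)]

Reason: > vs >= gives different results when salary = 77000 exists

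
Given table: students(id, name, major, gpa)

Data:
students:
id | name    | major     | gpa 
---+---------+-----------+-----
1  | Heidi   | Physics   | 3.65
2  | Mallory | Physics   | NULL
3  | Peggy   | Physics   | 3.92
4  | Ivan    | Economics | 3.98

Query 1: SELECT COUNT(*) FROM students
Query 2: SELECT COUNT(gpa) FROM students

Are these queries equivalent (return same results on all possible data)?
No, not equivalent

Query 1 returns: [(4,)]
Query 2 returns: [(3,)]

Reason: COUNT(*) includes NULLs, COUNT(column) excludes them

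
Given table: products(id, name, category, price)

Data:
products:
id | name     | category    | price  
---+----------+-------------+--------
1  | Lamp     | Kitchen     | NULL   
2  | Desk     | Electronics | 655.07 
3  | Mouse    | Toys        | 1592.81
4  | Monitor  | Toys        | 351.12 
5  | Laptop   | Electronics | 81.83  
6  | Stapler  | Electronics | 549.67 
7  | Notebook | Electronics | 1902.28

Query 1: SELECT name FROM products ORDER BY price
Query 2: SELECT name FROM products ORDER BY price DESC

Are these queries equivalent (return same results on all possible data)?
No, not equivalent

Query 1 returns: [('Lamp',), ('Laptop',), ('Monitor',), ('Stapler',), ('Desk',), ('Mouse',), ('Notebook',)]
Query 2 returns: [('Notebook',), ('Mouse',), ('Desk',), ('Stapler',), ('Monitor',), ('Laptop',), ('Lamp',)]

Reason: ASC vs DESC gives opposite ordering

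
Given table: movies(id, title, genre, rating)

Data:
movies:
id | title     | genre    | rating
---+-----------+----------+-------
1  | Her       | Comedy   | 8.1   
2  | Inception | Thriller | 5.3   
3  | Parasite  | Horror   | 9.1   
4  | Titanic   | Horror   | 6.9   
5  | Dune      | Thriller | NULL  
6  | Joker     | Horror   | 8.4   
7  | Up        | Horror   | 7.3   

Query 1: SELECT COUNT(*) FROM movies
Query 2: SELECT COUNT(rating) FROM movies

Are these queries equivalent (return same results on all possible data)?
No, not equivalent

Query 1 returns: [(7,)]
Query 2 returns: [(6,)]

Reason: COUNT(*) includes NULLs, COUNT(column) excludes them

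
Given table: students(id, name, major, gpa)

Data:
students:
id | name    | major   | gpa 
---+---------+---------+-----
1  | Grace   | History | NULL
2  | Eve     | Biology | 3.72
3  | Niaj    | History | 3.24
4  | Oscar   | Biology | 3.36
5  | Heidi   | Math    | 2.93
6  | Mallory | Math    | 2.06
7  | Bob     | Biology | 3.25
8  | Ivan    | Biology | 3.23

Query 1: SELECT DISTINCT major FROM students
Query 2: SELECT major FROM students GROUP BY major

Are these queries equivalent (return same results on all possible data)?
Yes, equivalent

Both queries return: [('Biology',), ('History',), ('Math',)]

Reason: Both get unique majors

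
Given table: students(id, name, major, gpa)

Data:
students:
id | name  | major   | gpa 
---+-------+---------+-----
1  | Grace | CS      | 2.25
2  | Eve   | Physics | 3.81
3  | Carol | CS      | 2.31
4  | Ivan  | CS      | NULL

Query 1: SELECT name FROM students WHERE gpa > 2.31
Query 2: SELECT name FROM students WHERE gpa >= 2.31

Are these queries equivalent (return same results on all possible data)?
No, not equivalent

Query 1 returns: [('Eve',)]
Query 2 returns: [('Eve',), ('Carol',)]

Reason: > vs >= gives different results when gpa = 2.31 exists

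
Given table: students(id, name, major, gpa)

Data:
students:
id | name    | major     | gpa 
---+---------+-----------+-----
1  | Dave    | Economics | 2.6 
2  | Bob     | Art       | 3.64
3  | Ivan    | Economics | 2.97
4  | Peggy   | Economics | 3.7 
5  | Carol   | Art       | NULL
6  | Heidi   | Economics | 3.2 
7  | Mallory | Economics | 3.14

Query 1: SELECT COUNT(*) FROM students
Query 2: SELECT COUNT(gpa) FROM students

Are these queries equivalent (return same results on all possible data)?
No, not equivalent

Query 1 returns: [(7,)]
Query 2 returns: [(6,)]

Reason: COUNT(*) includes NULLs, COUNT(column) excludes them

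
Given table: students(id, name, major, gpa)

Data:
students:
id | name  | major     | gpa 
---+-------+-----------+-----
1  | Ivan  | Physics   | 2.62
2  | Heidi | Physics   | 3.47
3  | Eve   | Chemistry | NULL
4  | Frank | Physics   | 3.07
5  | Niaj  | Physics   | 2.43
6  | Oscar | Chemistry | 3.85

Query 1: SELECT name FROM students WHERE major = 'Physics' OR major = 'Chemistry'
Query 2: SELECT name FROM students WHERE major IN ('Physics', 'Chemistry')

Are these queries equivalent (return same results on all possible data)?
Yes, equivalent

Both queries return: [('Eve',), ('Frank',), ('Heidi',), ('Ivan',), ('Niaj',), ('Oscar',)]

Reason: OR vs IN are equivalent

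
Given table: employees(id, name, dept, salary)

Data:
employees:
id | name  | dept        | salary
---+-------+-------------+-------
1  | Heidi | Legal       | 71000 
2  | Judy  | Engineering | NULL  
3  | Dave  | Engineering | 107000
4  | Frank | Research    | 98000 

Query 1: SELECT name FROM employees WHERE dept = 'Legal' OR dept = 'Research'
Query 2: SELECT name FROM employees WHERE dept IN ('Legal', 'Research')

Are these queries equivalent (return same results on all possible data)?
Yes, equivalent

Both queries return: [('Frank',), ('Heidi',)]

Reason: OR vs IN are equivalent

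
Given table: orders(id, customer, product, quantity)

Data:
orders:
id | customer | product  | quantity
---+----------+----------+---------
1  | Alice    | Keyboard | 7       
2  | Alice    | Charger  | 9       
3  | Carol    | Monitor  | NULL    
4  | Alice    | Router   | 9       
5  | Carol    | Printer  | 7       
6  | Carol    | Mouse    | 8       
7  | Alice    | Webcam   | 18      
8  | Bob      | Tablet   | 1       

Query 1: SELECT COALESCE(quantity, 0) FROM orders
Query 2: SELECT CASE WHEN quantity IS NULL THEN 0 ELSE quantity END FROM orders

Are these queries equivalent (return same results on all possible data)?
Yes, equivalent

Both queries return: [(0,), (1,), (7,), (7,), (8,), (9,), (9,), (18,)]

Reason: COALESCE vs CASE for NULL handling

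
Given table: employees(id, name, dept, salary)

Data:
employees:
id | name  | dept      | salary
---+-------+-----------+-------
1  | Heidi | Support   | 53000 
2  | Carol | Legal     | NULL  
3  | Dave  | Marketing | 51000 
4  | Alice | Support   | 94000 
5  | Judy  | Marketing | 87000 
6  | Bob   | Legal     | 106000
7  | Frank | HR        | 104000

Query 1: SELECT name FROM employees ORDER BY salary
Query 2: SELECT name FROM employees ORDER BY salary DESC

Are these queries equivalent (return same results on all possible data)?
No, not equivalent

Query 1 returns: [('Carol',), ('Dave',), ('Heidi',), ('Judy',), ('Alice',), ('Frank',), ('Bob',)]
Query 2 returns: [('Bob',), ('Frank',), ('Alice',), ('Judy',), ('Heidi',), ('Dave',), ('Carol',)]

Reason: ASC vs DESC gives opposite ordering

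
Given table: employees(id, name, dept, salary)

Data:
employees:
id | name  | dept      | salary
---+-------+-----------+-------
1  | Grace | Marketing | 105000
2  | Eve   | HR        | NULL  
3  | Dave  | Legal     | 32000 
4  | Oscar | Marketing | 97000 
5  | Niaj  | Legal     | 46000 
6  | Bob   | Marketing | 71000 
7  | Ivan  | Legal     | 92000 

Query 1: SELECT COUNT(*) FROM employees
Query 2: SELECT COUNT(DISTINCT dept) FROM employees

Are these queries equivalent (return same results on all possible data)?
No, not equivalent

Query 1 returns: [(7,)]
Query 2 returns: [(3,)]

Reason: COUNT(*) counts rows, COUNT(DISTINCT dept) counts unique depts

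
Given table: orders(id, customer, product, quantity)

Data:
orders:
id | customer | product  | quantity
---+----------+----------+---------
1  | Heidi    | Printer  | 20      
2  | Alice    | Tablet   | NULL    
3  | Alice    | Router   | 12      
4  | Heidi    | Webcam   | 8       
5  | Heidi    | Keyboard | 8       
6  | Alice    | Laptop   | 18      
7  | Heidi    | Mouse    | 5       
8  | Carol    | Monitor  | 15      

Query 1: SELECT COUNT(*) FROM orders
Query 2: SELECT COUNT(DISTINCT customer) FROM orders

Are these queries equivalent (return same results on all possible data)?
No, not equivalent

Query 1 returns: [(8,)]
Query 2 returns: [(3,)]

Reason: COUNT(*) counts rows, COUNT(DISTINCT customer) counts unique customers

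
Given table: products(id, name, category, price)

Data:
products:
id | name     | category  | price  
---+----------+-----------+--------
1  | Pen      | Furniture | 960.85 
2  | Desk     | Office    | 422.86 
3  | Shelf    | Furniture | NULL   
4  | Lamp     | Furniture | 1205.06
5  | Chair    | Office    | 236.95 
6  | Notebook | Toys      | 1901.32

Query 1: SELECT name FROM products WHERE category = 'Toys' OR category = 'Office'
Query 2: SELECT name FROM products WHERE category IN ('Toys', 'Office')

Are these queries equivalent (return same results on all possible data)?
Yes, equivalent

Both queries return: [('Chair',), ('Desk',), ('Notebook',)]

Reason: OR vs IN are equivalent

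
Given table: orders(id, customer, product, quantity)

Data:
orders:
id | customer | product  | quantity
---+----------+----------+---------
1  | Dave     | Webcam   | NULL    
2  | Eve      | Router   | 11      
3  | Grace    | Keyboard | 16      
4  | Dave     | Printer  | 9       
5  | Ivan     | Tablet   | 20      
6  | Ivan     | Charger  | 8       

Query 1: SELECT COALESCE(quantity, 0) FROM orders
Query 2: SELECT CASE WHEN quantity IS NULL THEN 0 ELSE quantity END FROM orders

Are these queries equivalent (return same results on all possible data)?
Yes, equivalent

Both queries return: [(0,), (8,), (9,), (11,), (16,), (20,)]

Reason: COALESCE vs CASE for NULL handling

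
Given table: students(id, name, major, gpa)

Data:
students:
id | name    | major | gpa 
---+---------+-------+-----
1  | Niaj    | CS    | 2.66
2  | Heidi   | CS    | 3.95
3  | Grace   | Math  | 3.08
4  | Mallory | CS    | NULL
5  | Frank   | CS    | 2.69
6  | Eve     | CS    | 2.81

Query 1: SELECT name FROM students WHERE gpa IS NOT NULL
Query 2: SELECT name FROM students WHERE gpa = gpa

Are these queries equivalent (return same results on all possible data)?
Yes, equivalent

Both queries return: [('Eve',), ('Frank',), ('Grace',), ('Heidi',), ('Niaj',)]

Reason: IS NOT NULL vs self-equality (both exclude NULLs)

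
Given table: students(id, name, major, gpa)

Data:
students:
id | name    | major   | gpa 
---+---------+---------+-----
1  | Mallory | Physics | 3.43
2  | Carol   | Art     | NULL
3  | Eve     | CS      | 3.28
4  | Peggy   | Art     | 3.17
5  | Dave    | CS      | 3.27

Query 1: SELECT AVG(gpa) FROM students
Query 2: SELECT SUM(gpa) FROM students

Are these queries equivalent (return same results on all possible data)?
No, not equivalent

Query 1 returns: [(3.2875,)]
Query 2 returns: [(13.15,)]

Reason: AVG vs SUM give different aggregate values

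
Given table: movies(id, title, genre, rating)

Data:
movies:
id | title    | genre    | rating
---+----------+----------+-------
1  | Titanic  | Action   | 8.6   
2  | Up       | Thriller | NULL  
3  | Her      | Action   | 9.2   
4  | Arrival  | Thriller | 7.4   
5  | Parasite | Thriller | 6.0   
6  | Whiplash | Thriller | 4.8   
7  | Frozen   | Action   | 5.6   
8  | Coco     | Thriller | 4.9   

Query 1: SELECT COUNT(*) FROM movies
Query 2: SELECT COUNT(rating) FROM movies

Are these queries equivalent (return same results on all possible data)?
No, not equivalent

Query 1 returns: [(8,)]
Query 2 returns: [(7,)]

Reason: COUNT(*) includes NULLs, COUNT(column) excludes them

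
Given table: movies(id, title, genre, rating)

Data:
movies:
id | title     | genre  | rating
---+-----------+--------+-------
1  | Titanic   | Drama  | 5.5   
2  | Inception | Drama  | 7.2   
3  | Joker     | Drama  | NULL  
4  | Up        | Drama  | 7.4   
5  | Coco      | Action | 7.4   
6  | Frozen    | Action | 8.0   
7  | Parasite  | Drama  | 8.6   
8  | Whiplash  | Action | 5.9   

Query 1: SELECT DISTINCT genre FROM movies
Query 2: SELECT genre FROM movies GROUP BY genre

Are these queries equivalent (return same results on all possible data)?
Yes, equivalent

Both queries return: [('Action',), ('Drama',)]

Reason: Both get unique genres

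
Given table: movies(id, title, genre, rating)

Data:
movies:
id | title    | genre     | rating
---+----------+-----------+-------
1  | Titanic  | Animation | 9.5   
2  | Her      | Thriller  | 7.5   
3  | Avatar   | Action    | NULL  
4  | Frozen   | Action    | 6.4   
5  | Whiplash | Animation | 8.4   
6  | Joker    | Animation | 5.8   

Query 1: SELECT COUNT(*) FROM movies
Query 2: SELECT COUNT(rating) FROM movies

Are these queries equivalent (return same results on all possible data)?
No, not equivalent

Query 1 returns: [(6,)]
Query 2 returns: [(5,)]

Reason: COUNT(*) includes NULLs, COUNT(column) excludes them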